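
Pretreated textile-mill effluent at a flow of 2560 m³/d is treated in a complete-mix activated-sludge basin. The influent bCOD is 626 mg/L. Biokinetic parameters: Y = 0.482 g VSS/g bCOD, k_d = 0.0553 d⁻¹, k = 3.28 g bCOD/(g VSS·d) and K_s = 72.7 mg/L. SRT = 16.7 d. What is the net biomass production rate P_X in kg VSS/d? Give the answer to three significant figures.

P_X ≈ 398 kg VSS/d

For a completely mixed reactor with recycle the Lawrence–McCarty relation gives S = K_s·(1 + k_d·θ_c) / [θ_c·(Y·k − k_d) − 1] = 72.7 × (1 + 0.0553 × 16.7) / [16.7 × (0.482 × 3.28 − 0.0553) − 1] = 139.8 / 24.48 = 5.713 mg/L.
Y_obs = Y / (1 + k_d θ_c) = 0.482 / (1 + 0.0553 × 16.7) = 0.482 / 1.924 = 0.2506.
ΔS = 626 − 5.71 = 620.3 mg/L, so the substrate removal rate is 2560 × 620.3/1000 = 1588 kg bCOD/d.
So the net sludge growth is P_X = 0.2506 × 1588 = 397.9 kg VSS/d.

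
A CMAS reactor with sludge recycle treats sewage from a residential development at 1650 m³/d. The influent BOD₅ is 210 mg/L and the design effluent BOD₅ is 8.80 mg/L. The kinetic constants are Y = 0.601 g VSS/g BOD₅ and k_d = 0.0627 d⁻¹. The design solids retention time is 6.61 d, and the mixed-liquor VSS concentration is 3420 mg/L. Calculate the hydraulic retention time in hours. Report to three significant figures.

Steady-state biomass mass balance: V·X·(1 + k_d·θ_c) = Y·Q·(S₀ − S)·θ_c, so V = 0.601 × 1650 × (210 − 8.80) × 6.61 / [3420 × (1 + 0.0627 × 6.61)] = 1.32×10^6 / 4837 = 272.6 m³.
τ = V/Q = 272.6/1650 = 0.1652 d, or 3.966 h.

τ ≈ 3.97 h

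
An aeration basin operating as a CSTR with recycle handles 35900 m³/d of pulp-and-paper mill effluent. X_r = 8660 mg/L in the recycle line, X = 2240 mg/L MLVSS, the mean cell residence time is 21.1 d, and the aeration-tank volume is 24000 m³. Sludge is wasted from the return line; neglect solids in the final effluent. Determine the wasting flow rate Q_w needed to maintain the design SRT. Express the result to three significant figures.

Q_w ≈ 294 m³/d

Wasting from the return line (neglecting effluent solids): Q_w = V·X / (θ_c·X_r) = 24000 × 2240 / (21.1 × 8660) = 294.2 m³/d.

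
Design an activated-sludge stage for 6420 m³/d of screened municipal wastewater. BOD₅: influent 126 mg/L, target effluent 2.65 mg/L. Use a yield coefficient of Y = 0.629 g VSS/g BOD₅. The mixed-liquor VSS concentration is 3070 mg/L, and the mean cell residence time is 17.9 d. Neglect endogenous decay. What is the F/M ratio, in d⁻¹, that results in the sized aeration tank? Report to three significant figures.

F/M ≈ 0.0907 d⁻¹

Biomass mass balance (decay neglected): V·X = Y·Q·(S₀ − S)·θ_c, so V = 0.629 × 6420 × (126 − 2.65) × 17.9 / 3070 = 2904 m³.
Food-to-microorganism ratio F/M = Q S₀ / (V X) = 6420 × 126 / (2904 × 3070) = 0.09073 d⁻¹.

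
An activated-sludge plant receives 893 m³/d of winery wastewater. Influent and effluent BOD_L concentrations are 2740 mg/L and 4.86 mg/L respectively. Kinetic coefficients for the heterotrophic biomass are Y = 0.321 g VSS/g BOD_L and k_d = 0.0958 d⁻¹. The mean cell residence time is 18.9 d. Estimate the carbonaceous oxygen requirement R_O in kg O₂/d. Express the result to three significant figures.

R_O ≈ 2050 kg O₂/d

Y_obs = Y / (1 + k_d θ_c) = 0.321 / (1 + 0.0958 × 18.9) = 0.321 / 2.811 = 0.1142.
Q·(S₀ − S) = 893 × (2740 − 4.86) × 10⁻³ = 2442 kg/d removed.
Net sludge production P_X = 0.1142 × 2442 = 279.0 kg VSS/d.
R_O = Q·ΔS − 1.42 P_X = 2442 − 396.1 = 2046 kg O₂/d.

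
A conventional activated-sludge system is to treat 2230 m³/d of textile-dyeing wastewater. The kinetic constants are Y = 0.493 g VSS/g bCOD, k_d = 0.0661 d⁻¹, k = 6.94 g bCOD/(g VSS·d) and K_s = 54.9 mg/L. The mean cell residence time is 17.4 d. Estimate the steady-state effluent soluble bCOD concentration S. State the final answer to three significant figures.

For a completely mixed reactor with recycle the Lawrence–McCarty relation gives S = K_s·(1 + k_d·θ_c) / [θ_c·(Y·k − k_d) − 1] = 54.9 × (1 + 0.0661 × 17.4) / [17.4 × (0.493 × 6.94 − 0.0661) − 1] = 118.0 / 57.38 = 2.057 mg/L.

S ≈ 2.06 mg/L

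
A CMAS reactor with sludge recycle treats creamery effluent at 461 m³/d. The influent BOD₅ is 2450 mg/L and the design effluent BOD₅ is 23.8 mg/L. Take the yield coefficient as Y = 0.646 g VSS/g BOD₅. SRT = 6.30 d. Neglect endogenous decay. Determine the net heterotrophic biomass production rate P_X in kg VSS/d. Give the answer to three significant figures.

No decay correction is needed, so Y_obs = Y = 0.646.
Mass of BOD₅ removed per day: Q(S₀ − S) = 461 × 2426 g/m³ = 1118 kg/d.
P_X = Y_obs · Q(S₀ − S) = 0.6460 × 1118 = 722.5 kg VSS/d.

P_X ≈ 723 kg VSS/d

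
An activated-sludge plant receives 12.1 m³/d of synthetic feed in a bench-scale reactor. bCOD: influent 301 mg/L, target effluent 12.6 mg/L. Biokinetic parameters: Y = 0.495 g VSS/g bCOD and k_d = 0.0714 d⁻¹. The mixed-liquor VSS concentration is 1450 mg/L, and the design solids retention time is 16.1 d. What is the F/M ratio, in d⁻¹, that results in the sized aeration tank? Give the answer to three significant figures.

F/M ≈ 0.282 d⁻¹

From the SRT design equation V = Y Q (S₀−S) θ_c / [X (1 + k_d θ_c)] = 0.495 × 12.1 × (301 − 12.6) × 16.1 / [1450 × (1 + 0.0714 × 16.1)] = 2.78×10^4 / 3117 = 8.923 m³.
F/M = applied load / biomass = Q·S₀/(V·X) = 12.1 × 301 / (8.923 × 1450) = 0.2815 d⁻¹.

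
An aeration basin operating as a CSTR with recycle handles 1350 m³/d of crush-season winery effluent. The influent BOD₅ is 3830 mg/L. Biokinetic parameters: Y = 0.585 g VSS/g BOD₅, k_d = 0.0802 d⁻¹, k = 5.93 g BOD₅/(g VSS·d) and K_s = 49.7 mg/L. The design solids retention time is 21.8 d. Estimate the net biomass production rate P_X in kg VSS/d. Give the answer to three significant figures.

Effluent substrate depends only on kinetics and SRT: S = K_s(1 + k_d θ_c) / [θ_c(Yk − k_d) − 1] = 49.7 × (1 + 0.0802 × 21.8) / [21.8 × (0.585 × 5.93 − 0.0802) − 1] = 136.6 / 72.88 = 1.874 mg/L.
Y_obs = Y / (1 + k_d θ_c) = 0.585 / (1 + 0.0802 × 21.8) = 0.585 / 2.748 = 0.2129.
ΔS = 3830 − 1.87 = 3828 mg/L, so the substrate removal rate is 1350 × 3828/1000 = 5168 kg BOD₅/d.
So the net sludge growth is P_X = 0.2129 × 5168 = 1100 kg VSS/d.

P_X ≈ 1100 kg VSS/d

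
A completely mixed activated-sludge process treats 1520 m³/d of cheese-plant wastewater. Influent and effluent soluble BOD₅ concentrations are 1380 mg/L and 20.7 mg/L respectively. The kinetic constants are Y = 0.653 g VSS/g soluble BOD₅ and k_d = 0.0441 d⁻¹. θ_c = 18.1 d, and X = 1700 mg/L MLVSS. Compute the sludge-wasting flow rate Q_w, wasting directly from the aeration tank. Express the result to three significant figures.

Rearranging the biomass balance for a CMAS with decay, V = Y·Q·ΔS·θ_c / [X·(1+k_d θ_c)] = 0.653 × 1520 × (1380 − 20.7) × 18.1 / [1700 × (1 + 0.0441 × 18.1)] = 2.44×10^7 / 3057 = 7988 m³.
With mixed-liquor wasting, θ_c = V/Q_w, so Q_w = V/θ_c = 7988/18.1 = 441.3 m³/d.

Q_w ≈ 441 m³/d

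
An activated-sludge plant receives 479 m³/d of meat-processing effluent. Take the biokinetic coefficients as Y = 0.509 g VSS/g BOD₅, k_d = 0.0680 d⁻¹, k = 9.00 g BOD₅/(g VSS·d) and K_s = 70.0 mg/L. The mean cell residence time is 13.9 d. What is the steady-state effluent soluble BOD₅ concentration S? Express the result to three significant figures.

Effluent substrate depends only on kinetics and SRT: S = K_s(1 + k_d θ_c) / [θ_c(Yk − k_d) − 1] = 70.0 × (1 + 0.0680 × 13.9) / [13.9 × (0.509 × 9.00 − 0.0680) − 1] = 136.2 / 61.73 = 2.206 mg/L.

S ≈ 2.21 mg/L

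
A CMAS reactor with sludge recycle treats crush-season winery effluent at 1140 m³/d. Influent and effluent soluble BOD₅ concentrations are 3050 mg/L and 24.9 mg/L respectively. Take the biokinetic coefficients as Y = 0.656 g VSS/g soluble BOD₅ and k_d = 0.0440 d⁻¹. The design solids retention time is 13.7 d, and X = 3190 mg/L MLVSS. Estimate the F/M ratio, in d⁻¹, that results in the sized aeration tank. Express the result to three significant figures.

F/M ≈ 0.180 d⁻¹

Rearranging the biomass balance for a CMAS with decay, V = Y·Q·ΔS·θ_c / [X·(1+k_d θ_c)] = 0.656 × 1140 × (3050 − 24.9) × 13.7 / [3190 × (1 + 0.0440 × 13.7)] = 3.1×10^7 / 5113 = 6062 m³.
F/M = applied load / biomass = Q·S₀/(V·X) = 1140 × 3050 / (6062 × 3190) = 0.1798 d⁻¹.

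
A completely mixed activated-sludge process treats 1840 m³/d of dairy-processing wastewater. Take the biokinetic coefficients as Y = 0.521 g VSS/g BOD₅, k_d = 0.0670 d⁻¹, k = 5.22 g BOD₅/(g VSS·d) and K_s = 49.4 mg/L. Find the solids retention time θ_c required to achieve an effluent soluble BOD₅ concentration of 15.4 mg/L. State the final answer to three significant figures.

Specific growth rate at S = 15.4 mg/L: μ = YkS/(K_s+S) = 0.521·5.22·15.4/(49.4+15.4) = 0.6463 d⁻¹.
Then 1/θ_c = μ − k_d = 0.6463 − 0.0670 = 0.5793 d⁻¹, giving θ_c = 1.726 d.

θ_c ≈ 1.73 d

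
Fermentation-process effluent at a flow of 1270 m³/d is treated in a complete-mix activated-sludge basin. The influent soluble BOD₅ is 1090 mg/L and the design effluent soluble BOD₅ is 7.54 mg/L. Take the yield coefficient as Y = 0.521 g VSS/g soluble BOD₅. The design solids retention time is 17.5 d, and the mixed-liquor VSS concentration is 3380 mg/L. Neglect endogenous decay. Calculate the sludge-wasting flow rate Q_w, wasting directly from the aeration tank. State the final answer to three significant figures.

Q_w ≈ 212 m³/d

V·X = Y·Q·ΔS·θ_c gives V = 0.521 × 1270 × (1090 − 7.54) × 17.5 / 3380 = 3708 m³.
For wasting at MLVSS concentration, Q_w = V/θ_c = 3708/17.5 = 211.9 m³/d.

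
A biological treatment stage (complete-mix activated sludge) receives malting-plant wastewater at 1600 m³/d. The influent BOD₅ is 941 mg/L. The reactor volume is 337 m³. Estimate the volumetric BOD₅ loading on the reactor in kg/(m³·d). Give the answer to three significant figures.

Volumetric loading L_v = Q·S₀ / V = 1600 × 941 g/m³ / 337.0 m³ = 4468 g/(m³·d) = 4.468 kg BOD₅/(m³·d).

L_v ≈ 4.47 kg BOD₅/(m³·d)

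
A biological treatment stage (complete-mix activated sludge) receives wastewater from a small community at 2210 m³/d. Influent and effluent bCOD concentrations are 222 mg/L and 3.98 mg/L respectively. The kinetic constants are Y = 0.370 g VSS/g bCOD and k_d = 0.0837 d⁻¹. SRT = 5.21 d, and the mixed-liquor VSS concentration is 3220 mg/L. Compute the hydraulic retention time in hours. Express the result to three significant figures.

Steady-state biomass mass balance: V·X·(1 + k_d·θ_c) = Y·Q·(S₀ − S)·θ_c, so V = 0.370 × 2210 × (222 − 3.98) × 5.21 / [3220 × (1 + 0.0837 × 5.21)] = 9.29×10^5 / 4624 = 200.9 m³.
Hydraulic retention time τ = V/Q = 200.9 / 2210 = 0.09089 d = 2.181 h.

τ ≈ 2.18 h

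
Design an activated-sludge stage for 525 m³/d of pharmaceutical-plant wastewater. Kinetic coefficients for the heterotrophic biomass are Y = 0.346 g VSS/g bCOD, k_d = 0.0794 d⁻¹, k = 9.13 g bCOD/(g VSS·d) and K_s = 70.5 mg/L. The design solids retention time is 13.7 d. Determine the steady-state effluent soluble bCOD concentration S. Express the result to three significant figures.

For a completely mixed reactor with recycle the Lawrence–McCarty relation gives S = K_s·(1 + k_d·θ_c) / [θ_c·(Y·k − k_d) − 1] = 70.5 × (1 + 0.0794 × 13.7) / [13.7 × (0.346 × 9.13 − 0.0794) − 1] = 147.2 / 41.19 = 3.573 mg/L.

S ≈ 3.57 mg/L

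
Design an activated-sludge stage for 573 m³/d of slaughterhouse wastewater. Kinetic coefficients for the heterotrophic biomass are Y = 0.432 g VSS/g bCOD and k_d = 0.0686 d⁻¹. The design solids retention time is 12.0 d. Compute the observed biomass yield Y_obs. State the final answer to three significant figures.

Y_obs ≈ 0.237 g VSS/g bCOD

Y_obs = Y / (1 + k_d θ_c) = 0.432 / (1 + 0.0686 × 12.0) = 0.432 / 1.823 = 0.2369.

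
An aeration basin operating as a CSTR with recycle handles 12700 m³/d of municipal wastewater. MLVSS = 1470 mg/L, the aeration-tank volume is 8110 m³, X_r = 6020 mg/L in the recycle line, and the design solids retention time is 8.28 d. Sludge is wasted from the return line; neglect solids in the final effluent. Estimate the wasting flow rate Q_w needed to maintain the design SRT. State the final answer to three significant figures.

θ_c = V·X/(Q_w·X_r) when wasting from the recycle, so Q_w = V·X/(θ_c·X_r) = 8110 × 1470 / (8.28 × 6020) = 239.2 m³/d.

Q_w ≈ 239 m³/d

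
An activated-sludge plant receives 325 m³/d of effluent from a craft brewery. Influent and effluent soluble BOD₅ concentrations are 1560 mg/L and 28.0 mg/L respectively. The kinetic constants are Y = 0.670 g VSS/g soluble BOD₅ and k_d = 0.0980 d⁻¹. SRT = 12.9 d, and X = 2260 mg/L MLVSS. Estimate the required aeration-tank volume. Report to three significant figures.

From the SRT design equation V = Y Q (S₀−S) θ_c / [X (1 + k_d θ_c)] = 0.670 × 325 × (1560 − 28.0) × 12.9 / [2260 × (1 + 0.0980 × 12.9)] = 4.3×10^6 / 5117 = 841.0 m³.

V ≈ 841 m³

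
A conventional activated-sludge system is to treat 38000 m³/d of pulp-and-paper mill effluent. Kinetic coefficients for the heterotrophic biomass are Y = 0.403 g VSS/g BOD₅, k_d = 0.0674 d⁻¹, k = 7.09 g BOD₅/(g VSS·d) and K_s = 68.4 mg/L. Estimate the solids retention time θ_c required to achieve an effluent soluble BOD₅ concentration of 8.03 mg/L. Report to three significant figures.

From 1/θ_c = Y·k·S/(K_s + S) − k_d: Y·k·S/(K_s+S) = 0.403 × 7.09 × 8.03 / (68.4 + 8.03) = 0.3002 d⁻¹.
1/θ_c = 0.3002 − 0.0674 = 0.2328 d⁻¹, so θ_c = 4.296 d.

θ_c ≈ 4.30 d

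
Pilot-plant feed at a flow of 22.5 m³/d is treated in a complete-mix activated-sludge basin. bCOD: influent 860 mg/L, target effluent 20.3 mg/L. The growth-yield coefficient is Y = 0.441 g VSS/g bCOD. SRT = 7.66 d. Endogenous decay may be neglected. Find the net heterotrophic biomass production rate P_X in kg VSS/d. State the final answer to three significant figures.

Since k_d ≈ 0, Y_obs = Y = 0.441 g VSS/g bCOD.
ΔS = 860 − 20.3 = 839.7 mg/L, so the substrate removal rate is 22.5 × 839.7/1000 = 18.89 kg bCOD/d.
Net biomass production P_X = Y_obs × Q·(S₀ − S) = 0.4410 × 18.89 = 8.332 kg VSS/d.

P_X ≈ 8.33 kg VSS/d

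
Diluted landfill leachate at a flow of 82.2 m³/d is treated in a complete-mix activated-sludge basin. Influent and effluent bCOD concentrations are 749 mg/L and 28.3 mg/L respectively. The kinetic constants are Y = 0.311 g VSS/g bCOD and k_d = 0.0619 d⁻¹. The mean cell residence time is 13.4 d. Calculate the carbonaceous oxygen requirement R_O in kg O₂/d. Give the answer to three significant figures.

R_O ≈ 44.9 kg O₂/d

The observed yield is Y_obs = Y/(1 + k_d·θ_c) = 0.311 / (1 + 0.0619 × 13.4) = 0.311 / 1.829 = 0.1700 g VSS per g bCOD removed.
Mass of bCOD removed per day: Q(S₀ − S) = 82.2 × 720.7 g/m³ = 59.24 kg/d.
Biomass synthesised: P_X = Y_obs × 59.24 = 10.07 kg VSS/d.
R_O = Q·(S₀ − S) − 1.42·P_X = 59.24 − 1.42 × 10.07 = 44.94 kg O₂/d.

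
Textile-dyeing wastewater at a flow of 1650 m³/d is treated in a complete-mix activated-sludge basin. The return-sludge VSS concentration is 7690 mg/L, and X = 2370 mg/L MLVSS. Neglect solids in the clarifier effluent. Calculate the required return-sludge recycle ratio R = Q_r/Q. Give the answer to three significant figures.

R = Q_r/Q = X/(X_r − X) = 2370 / (7690 − 2370) = 0.4455.

R ≈ 0.445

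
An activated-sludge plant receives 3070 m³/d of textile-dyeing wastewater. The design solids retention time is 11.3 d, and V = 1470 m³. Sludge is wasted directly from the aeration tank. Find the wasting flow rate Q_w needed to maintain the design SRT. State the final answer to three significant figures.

With mixed-liquor wasting, θ_c = V/Q_w, so Q_w = V/θ_c = 1470/11.3 = 130.1 m³/d.

Q_w ≈ 130 m³/d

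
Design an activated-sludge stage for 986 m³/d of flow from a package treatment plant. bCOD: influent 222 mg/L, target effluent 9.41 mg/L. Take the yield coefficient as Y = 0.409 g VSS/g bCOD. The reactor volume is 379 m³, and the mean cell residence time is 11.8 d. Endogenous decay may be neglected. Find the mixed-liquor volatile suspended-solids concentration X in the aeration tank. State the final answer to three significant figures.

From V·X = Y·Q·(S₀ − S)·θ_c (decay neglected): X = 0.409 × 986 × (222 − 9.41) × 11.8 / 379 = 2669 mg/L.

X ≈ 2670 mg/L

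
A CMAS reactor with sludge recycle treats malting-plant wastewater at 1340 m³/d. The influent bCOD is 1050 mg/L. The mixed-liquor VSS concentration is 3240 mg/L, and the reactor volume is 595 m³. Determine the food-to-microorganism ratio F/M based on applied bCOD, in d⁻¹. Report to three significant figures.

F/M = Q·S₀ / (V·X) = 1340 × 1050 / (595.0 × 3240) = 0.7298 g bCOD·(g VSS·d)⁻¹.

F/M ≈ 0.730 d⁻¹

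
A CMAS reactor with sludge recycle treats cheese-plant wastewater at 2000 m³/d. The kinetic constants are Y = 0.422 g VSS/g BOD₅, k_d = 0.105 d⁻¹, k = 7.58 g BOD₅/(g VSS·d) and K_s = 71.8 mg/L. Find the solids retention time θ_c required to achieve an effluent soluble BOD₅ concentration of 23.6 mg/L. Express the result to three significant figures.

From 1/θ_c = Y·k·S/(K_s + S) − k_d: Y·k·S/(K_s+S) = 0.422 × 7.58 × 23.6 / (71.8 + 23.6) = 0.7913 d⁻¹.
θ_c = 1/(μ − k_d) = 1/(0.7913 − 0.105) = 1/0.6863 = 1.457 d.

θ_c ≈ 1.46 d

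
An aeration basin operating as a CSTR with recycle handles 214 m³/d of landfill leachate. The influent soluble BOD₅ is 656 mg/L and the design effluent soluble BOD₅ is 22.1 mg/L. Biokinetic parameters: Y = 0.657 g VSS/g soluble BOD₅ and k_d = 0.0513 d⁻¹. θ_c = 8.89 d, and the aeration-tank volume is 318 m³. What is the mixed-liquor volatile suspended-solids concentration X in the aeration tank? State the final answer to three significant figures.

X ≈ 1710 mg/L

X = Y·Q·ΔS·θ_c / [V·(1 + k_d θ_c)] = 0.657 × 214 × (656 − 22.1) × 8.89 / [318 × (1 + 0.0513 × 8.89)] = 1711 mg/L.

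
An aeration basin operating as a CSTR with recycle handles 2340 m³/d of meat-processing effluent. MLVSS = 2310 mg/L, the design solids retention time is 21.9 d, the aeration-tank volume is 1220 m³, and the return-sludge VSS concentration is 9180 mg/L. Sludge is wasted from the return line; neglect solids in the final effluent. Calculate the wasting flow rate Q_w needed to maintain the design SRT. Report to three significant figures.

Q_w ≈ 14.0 m³/d

Wasting from the return line (neglecting effluent solids): Q_w = V·X / (θ_c·X_r) = 1220 × 2310 / (21.9 × 9180) = 14.02 m³/d.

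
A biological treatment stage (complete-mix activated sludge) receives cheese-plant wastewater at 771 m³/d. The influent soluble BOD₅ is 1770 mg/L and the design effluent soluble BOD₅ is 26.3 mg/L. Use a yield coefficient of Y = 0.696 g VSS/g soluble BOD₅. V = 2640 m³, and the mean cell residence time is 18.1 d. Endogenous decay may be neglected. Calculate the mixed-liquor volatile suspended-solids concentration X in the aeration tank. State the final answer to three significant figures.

From V·X = Y·Q·(S₀ − S)·θ_c (decay neglected): X = 0.696 × 771 × (1770 − 26.3) × 18.1 / 2640 = 6415 mg/L.

X ≈ 6420 mg/L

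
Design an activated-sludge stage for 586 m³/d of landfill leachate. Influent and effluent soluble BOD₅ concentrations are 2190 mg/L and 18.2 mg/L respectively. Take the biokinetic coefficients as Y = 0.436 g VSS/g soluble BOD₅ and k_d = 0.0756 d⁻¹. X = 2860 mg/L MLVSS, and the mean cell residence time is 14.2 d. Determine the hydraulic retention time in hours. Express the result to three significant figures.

From the SRT design equation V = Y Q (S₀−S) θ_c / [X (1 + k_d θ_c)] = 0.436 × 586 × (2190 − 18.2) × 14.2 / [2860 × (1 + 0.0756 × 14.2)] = 7.88×10^6 / 5930 = 1329 m³.
HRT = V/Q = 1329 m³ / 586 m³·d⁻¹ = 2.267 d × 24 = 54.42 h.

τ ≈ 54.4 h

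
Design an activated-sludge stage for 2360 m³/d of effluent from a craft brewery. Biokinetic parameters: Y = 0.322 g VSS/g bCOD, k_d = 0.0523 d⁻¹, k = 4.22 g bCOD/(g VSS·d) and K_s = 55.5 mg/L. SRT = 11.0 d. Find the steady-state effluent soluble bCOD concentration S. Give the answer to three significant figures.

Effluent substrate depends only on kinetics and SRT: S = K_s(1 + k_d θ_c) / [θ_c(Yk − k_d) − 1] = 55.5 × (1 + 0.0523 × 11.0) / [11.0 × (0.322 × 4.22 − 0.0523) − 1] = 87.43 / 13.37 = 6.538 mg/L.

S ≈ 6.54 mg/L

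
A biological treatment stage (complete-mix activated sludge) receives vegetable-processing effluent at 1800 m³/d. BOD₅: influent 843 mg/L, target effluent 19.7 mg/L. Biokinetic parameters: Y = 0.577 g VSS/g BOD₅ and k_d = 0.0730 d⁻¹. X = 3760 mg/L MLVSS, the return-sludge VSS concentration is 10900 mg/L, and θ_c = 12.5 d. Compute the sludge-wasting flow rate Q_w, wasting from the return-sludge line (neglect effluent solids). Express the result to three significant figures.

Steady-state biomass mass balance: V·X·(1 + k_d·θ_c) = Y·Q·(S₀ − S)·θ_c, so V = 0.577 × 1800 × (843 − 19.7) × 12.5 / [3760 × (1 + 0.0730 × 12.5)] = 1.07×10^7 / 7191 = 1486 m³.
Wasting from the return line (neglecting effluent solids): Q_w = V·X / (θ_c·X_r) = 1486 × 3760 / (12.5 × 10900) = 41.02 m³/d.

Q_w ≈ 41.0 m³/d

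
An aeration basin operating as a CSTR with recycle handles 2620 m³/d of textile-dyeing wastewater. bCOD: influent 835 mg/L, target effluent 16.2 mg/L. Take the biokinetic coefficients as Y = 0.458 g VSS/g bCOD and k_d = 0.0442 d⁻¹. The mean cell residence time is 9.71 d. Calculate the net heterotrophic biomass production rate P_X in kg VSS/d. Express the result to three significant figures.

Y_obs = Y / (1 + k_d θ_c) = 0.458 / (1 + 0.0442 × 9.71) = 0.458 / 1.429 = 0.3205.
Q·(S₀ − S) = 2620 × (835 − 16.2) × 10⁻³ = 2145 kg/d removed.
Biomass produced: P_X = Y_obs·Q·ΔS = 0.3205 × 2145 ≈ 687.5 kg VSS/d.

P_X ≈ 687 kg VSS/d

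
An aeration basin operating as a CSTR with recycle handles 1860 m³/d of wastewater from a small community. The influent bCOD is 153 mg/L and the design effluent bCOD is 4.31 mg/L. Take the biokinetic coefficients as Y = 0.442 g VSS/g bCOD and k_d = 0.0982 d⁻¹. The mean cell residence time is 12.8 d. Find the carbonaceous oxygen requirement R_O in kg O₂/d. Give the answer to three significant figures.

R_O ≈ 200 kg O₂/d

Observed yield with endogenous decay: Y_obs = Y / (1 + k_d·θ_c) = 0.442 / (1 + 0.0982 × 12.8) = 0.442 / 2.257 = 0.1958 g VSS/g bCOD.
Q·(S₀ − S) = 1860 × (153 − 4.31) × 10⁻³ = 276.6 kg/d removed.
Net sludge production P_X = 0.1958 × 276.6 = 54.16 kg VSS/d.
Carbonaceous O₂ demand = substrate oxidised − cell-mass equivalent = 276.6 − 1.42 × 54.16 = 199.7 kg O₂/d.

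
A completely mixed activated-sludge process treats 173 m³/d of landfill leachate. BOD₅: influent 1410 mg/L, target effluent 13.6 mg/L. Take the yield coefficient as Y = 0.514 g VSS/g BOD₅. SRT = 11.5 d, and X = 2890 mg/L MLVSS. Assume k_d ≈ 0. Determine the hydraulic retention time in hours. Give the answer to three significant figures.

τ ≈ 68.5 h

V·X = Y·Q·ΔS·θ_c gives V = 0.514 × 173 × (1410 − 13.6) × 11.5 / 2890 = 494.1 m³.
Hydraulic retention time τ = V/Q = 494.1 / 173 = 2.856 d = 68.55 h.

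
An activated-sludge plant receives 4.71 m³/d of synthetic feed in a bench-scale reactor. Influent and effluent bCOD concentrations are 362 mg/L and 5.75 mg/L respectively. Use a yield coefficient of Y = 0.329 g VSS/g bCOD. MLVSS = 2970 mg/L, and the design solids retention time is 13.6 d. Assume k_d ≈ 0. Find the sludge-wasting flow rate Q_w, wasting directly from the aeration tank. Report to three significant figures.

V·X = Y·Q·ΔS·θ_c gives V = 0.329 × 4.71 × (362 − 5.75) × 13.6 / 2970 = 2.528 m³.
For wasting at MLVSS concentration, Q_w = V/θ_c = 2.528/13.6 = 0.1859 m³/d.

Q_w ≈ 0.186 m³/d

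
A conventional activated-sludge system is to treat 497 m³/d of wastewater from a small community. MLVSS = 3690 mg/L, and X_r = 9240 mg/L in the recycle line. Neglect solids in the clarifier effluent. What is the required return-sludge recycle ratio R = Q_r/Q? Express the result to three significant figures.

R ≈ 0.665

Mass balance around the secondary clarifier (neglecting effluent solids): R = X / (X_r − X) = 3690 / (9240 − 3690) = 0.6649.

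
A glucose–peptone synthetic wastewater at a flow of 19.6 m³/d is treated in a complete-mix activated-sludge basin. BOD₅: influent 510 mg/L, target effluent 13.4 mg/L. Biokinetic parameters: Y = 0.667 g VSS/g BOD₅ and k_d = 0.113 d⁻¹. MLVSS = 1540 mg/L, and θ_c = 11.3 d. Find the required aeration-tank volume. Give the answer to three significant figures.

From the SRT design equation V = Y Q (S₀−S) θ_c / [X (1 + k_d θ_c)] = 0.667 × 19.6 × (510 − 13.4) × 11.3 / [1540 × (1 + 0.113 × 11.3)] = 7.34×10^4 / 3506 = 20.92 m³.

V ≈ 20.9 m³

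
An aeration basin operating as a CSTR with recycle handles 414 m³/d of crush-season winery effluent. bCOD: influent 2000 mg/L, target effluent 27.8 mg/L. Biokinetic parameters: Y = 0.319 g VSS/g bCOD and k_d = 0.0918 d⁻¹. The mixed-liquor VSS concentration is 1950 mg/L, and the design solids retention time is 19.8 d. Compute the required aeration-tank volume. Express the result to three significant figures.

Steady-state biomass mass balance: V·X·(1 + k_d·θ_c) = Y·Q·(S₀ − S)·θ_c, so V = 0.319 × 414 × (2000 − 27.8) × 19.8 / [1950 × (1 + 0.0918 × 19.8)] = 5.16×10^6 / 5494 = 938.6 m³.

V ≈ 939 m³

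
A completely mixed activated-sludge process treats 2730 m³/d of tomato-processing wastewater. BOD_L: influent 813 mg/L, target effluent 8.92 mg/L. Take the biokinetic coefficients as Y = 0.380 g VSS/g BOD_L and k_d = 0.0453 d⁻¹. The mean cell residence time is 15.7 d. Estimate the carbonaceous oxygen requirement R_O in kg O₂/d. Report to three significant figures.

R_O ≈ 1500 kg O₂/d

Y_obs = Y / (1 + k_d θ_c) = 0.380 / (1 + 0.0453 × 15.7) = 0.380 / 1.711 = 0.2221.
Q·(S₀ − S) = 2730 × (813 − 8.92) × 10⁻³ = 2195 kg/d removed.
P_X = Y_obs·Q·(S₀ − S) = 0.2221 × 2195 = 487.5 kg VSS/d.
R_O = Q·ΔS − 1.42 P_X = 2195 − 692.2 = 1503 kg O₂/d.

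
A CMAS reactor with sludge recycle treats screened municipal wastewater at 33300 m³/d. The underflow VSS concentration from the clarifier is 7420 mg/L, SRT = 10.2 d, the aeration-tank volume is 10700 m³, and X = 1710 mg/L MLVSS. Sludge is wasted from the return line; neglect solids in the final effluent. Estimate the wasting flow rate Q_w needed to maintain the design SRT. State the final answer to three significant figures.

Q_w = (V·X)/(θ_c X_r) = 10700 × 1710 / (10.2 × 7420) = 241.8 m³/d.

Q_w ≈ 242 m³/d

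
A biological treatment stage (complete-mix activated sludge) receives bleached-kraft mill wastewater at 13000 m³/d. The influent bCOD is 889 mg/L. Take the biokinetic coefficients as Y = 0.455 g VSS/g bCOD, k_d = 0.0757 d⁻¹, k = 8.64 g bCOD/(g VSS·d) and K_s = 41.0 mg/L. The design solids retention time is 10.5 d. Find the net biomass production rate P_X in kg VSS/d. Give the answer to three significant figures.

Effluent substrate depends only on kinetics and SRT: S = K_s(1 + k_d θ_c) / [θ_c(Yk − k_d) − 1] = 41.0 × (1 + 0.0757 × 10.5) / [10.5 × (0.455 × 8.64 − 0.0757) − 1] = 73.59 / 39.48 = 1.864 mg/L.
The observed yield is Y_obs = Y/(1 + k_d·θ_c) = 0.455 / (1 + 0.0757 × 10.5) = 0.455 / 1.795 = 0.2535 g VSS per g bCOD removed.
Substrate removed = Q·(S₀ − S) = 13000 m³/d × (889 − 1.86) g/m³ = 1.15×10^7 g/d = 11533 kg/d.
P_X = Y_obs · Q(S₀ − S) = 0.2535 × 11533 = 2924 kg VSS/d.

P_X ≈ 2920 kg VSS/d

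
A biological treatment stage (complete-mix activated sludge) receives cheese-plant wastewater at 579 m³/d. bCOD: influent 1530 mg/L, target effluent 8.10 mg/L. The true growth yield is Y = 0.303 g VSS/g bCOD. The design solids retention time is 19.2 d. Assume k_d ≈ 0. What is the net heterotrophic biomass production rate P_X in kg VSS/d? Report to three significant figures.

P_X ≈ 267 kg VSS/d

No decay correction is needed, so Y_obs = Y = 0.303.
Q·(S₀ − S) = 579 × (1530 − 8.10) × 10⁻³ = 881.2 kg/d removed.
P_X = Y_obs · Q(S₀ − S) = 0.3030 × 881.2 = 267.0 kg VSS/d.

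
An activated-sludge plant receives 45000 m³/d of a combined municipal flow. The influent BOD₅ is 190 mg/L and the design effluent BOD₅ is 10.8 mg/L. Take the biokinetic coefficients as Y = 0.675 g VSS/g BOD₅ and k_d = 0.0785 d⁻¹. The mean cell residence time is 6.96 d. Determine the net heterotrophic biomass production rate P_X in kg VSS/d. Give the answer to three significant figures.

The observed yield is Y_obs = Y/(1 + k_d·θ_c) = 0.675 / (1 + 0.0785 × 6.96) = 0.675 / 1.546 = 0.4365 g VSS per g BOD₅ removed.
Q·(S₀ − S) = 45000 × (190 − 10.8) × 10⁻³ = 8064 kg/d removed.
Biomass produced: P_X = Y_obs·Q·ΔS = 0.4365 × 8064 ≈ 3520 kg VSS/d.

P_X ≈ 3520 kg VSS/d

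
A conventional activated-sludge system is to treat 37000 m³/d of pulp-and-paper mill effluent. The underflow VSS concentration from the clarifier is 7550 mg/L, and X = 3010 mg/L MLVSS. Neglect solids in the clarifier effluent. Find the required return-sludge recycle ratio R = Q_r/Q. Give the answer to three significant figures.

Mass balance around the secondary clarifier (neglecting effluent solids): R = X / (X_r − X) = 3010 / (7550 − 3010) = 0.6630.

R ≈ 0.663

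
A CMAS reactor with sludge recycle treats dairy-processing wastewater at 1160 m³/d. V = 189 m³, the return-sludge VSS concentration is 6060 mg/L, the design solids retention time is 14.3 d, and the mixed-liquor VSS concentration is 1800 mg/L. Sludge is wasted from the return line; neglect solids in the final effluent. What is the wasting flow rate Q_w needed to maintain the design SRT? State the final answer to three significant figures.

Q_w ≈ 3.93 m³/d

Q_w = (V·X)/(θ_c X_r) = 189.0 × 1800 / (14.3 × 6060) = 3.926 m³/d.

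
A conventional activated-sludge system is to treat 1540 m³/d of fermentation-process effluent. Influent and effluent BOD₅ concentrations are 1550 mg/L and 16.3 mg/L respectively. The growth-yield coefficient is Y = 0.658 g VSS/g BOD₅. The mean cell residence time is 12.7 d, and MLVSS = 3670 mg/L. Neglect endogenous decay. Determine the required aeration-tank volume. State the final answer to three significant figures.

Biomass mass balance (decay neglected): V·X = Y·Q·(S₀ − S)·θ_c, so V = 0.658 × 1540 × (1550 − 16.3) × 12.7 / 3670 = 5378 m³.

V ≈ 5380 m³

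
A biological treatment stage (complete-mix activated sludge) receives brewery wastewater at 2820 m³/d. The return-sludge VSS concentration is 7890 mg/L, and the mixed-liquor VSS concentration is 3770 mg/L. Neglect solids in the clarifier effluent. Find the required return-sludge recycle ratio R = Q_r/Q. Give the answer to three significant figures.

Solids balance on the clarifier gives (1+R)X = R·X_r, so R = X/(X_r − X) = 3770 / (7890 − 3770) = 0.9150.

R ≈ 0.915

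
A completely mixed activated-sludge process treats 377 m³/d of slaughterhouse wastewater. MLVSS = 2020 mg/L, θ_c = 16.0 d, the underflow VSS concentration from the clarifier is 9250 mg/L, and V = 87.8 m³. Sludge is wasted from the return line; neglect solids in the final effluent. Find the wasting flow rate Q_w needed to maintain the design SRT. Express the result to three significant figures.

Wasting from the return line (neglecting effluent solids): Q_w = V·X / (θ_c·X_r) = 87.80 × 2020 / (16.0 × 9250) = 1.198 m³/d.

Q_w ≈ 1.20 m³/d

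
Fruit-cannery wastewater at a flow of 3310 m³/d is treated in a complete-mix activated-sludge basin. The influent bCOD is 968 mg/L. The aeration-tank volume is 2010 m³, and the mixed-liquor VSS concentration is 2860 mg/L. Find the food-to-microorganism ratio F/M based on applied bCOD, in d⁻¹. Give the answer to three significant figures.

F/M = applied load / biomass = Q·S₀/(V·X) = 3310 × 968 / (2010 × 2860) = 0.5574 d⁻¹.

F/M ≈ 0.557 d⁻¹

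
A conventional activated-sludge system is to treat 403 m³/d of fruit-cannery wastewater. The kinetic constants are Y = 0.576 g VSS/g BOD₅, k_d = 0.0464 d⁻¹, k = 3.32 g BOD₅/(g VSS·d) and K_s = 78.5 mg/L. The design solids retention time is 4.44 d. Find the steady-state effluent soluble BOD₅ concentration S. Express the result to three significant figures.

S ≈ 13.0 mg/L

From the Monod/SRT balance for a CMAS, S = K_s·(1+k_d θ_c)/[θ_c·(Y k − k_d) − 1] = 78.5 × (1 + 0.0464 × 4.44) / [4.44 × (0.576 × 3.32 − 0.0464) − 1] = 94.67 / 7.285 = 13.00 mg/L.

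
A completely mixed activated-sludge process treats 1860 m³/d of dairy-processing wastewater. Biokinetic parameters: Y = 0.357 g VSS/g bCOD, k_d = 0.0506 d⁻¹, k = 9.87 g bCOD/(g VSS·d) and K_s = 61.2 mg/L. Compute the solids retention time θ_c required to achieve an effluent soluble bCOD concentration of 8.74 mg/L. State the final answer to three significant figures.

At the target effluent, Y k S/(K_s+S) = 0.357×9.87×8.74/69.94 = 0.4403 d⁻¹.
1/θ_c = 0.4403 − 0.0506 = 0.3897 d⁻¹, so θ_c = 2.566 d.

θ_c ≈ 2.57 d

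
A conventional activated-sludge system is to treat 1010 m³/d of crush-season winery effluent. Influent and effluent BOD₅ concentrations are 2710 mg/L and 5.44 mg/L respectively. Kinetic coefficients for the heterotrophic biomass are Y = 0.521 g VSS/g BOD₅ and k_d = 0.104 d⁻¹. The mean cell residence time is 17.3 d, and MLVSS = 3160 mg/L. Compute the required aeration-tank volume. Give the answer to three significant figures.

Rearranging the biomass balance for a CMAS with decay, V = Y·Q·ΔS·θ_c / [X·(1+k_d θ_c)] = 0.521 × 1010 × (2710 − 5.44) × 17.3 / [3160 × (1 + 0.104 × 17.3)] = 2.46×10^7 / 8845 = 2783 m³.

V ≈ 2780 m³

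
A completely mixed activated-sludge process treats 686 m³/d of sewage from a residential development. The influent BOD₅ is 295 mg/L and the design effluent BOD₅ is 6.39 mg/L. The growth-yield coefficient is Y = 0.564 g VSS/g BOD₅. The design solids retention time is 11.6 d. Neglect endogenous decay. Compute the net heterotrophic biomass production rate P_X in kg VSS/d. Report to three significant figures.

P_X ≈ 112 kg VSS/d

With endogenous decay neglected, the observed yield equals the true yield: Y_obs = Y = 0.564 g VSS/g BOD₅.
Q·(S₀ − S) = 686 × (295 − 6.39) × 10⁻³ = 198.0 kg/d removed.
Net biomass production P_X = Y_obs × Q·(S₀ − S) = 0.5640 × 198.0 = 111.7 kg VSS/d.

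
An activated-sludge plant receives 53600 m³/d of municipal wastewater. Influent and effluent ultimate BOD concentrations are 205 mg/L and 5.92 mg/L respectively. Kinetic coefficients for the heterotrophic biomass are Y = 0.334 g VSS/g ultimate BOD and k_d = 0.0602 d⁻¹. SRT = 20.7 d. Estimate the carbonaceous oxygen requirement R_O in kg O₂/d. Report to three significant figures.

Y_obs = Y / (1 + k_d θ_c) = 0.334 / (1 + 0.0602 × 20.7) = 0.334 / 2.246 = 0.1487.
ΔS = 205 − 5.92 = 199.1 mg/L, so the substrate removal rate is 53600 × 199.1/1000 = 10671 kg ultimate BOD/d.
Net sludge production P_X = 0.1487 × 10671 = 1587 kg VSS/d.
Carbonaceous O₂ demand = substrate oxidised − cell-mass equivalent = 10671 − 1.42 × 1587 = 8418 kg O₂/d.

R_O ≈ 8420 kg O₂/d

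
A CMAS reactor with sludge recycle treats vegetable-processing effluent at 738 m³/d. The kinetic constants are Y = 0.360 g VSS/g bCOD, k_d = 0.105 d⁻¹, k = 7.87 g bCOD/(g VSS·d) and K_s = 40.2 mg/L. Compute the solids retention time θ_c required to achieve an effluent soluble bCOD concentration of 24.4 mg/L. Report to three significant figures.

θ_c ≈ 1.04 d

At the target effluent, Y k S/(K_s+S) = 0.360×7.87×24.4/64.60 = 1.070 d⁻¹.
θ_c = 1/(μ − k_d) = 1/(1.070 − 0.105) = 1/0.9651 = 1.036 d.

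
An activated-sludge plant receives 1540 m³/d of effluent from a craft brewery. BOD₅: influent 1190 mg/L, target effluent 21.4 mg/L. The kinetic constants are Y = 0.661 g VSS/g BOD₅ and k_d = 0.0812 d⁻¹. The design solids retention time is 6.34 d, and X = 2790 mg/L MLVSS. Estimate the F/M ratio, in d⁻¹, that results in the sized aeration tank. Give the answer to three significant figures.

F/M ≈ 0.368 d⁻¹

From the SRT design equation V = Y Q (S₀−S) θ_c / [X (1 + k_d θ_c)] = 0.661 × 1540 × (1190 − 21.4) × 6.34 / [2790 × (1 + 0.0812 × 6.34)] = 7.54×10^6 / 4226 = 1784 m³.
F/M = applied load / biomass = Q·S₀/(V·X) = 1540 × 1190 / (1784 × 2790) = 0.3681 d⁻¹.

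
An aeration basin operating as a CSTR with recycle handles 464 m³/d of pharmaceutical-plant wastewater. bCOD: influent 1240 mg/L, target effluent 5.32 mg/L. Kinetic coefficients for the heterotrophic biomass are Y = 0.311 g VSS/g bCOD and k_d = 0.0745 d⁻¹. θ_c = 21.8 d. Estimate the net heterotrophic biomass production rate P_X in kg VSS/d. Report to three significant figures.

The observed yield is Y_obs = Y/(1 + k_d·θ_c) = 0.311 / (1 + 0.0745 × 21.8) = 0.311 / 2.624 = 0.1185 g VSS per g bCOD removed.
ΔS = 1240 − 5.32 = 1235 mg/L, so the substrate removal rate is 464 × 1235/1000 = 572.9 kg bCOD/d.
Net biomass production P_X = Y_obs × Q·(S₀ − S) = 0.1185 × 572.9 = 67.90 kg VSS/d.

P_X ≈ 67.9 kg VSS/d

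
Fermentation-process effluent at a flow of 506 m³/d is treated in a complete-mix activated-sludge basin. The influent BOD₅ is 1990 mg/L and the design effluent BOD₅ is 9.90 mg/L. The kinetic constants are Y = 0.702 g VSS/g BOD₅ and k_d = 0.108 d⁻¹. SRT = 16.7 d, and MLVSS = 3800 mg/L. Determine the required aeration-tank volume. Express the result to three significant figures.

V ≈ 1100 m³

From the SRT design equation V = Y Q (S₀−S) θ_c / [X (1 + k_d θ_c)] = 0.702 × 506 × (1990 − 9.90) × 16.7 / [3800 × (1 + 0.108 × 16.7)] = 1.17×10^7 / 10654 = 1103 m³.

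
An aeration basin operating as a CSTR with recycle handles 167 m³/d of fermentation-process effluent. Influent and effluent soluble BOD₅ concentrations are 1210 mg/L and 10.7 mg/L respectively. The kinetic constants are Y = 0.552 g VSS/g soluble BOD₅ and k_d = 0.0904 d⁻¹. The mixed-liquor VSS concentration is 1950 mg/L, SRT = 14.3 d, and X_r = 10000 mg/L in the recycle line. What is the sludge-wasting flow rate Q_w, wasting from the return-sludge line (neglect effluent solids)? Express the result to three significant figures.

Q_w ≈ 4.82 m³/d

From the SRT design equation V = Y Q (S₀−S) θ_c / [X (1 + k_d θ_c)] = 0.552 × 167 × (1210 − 10.7) × 14.3 / [1950 × (1 + 0.0904 × 14.3)] = 1.58×10^6 / 4471 = 353.6 m³.
Q_w = (V·X)/(θ_c X_r) = 353.6 × 1950 / (14.3 × 10000) = 4.822 m³/d.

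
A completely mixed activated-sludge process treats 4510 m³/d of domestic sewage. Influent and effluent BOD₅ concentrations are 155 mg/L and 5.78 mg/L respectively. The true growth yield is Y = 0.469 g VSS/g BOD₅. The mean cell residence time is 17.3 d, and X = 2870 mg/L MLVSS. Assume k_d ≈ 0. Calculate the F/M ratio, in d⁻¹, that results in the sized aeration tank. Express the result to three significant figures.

With k_d = 0 the design equation reduces to V = Y Q (S₀−S) θ_c / X = 0.469 × 4510 × (155 − 5.78) × 17.3 / 2870 = 1903 m³.
F/M = applied load / biomass = Q·S₀/(V·X) = 4510 × 155 / (1903 × 2870) = 0.1280 d⁻¹.

F/M ≈ 0.128 d⁻¹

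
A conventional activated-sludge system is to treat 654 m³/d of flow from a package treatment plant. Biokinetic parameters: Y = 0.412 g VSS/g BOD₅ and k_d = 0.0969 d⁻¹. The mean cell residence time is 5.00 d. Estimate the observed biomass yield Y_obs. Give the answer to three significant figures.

Observed yield with endogenous decay: Y_obs = Y / (1 + k_d·θ_c) = 0.412 / (1 + 0.0969 × 5.00) = 0.412 / 1.484 = 0.2775 g VSS/g BOD₅.

Y_obs ≈ 0.278 g VSS/g BOD₅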